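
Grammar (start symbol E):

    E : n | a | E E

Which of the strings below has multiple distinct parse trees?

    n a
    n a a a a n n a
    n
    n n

n a a a a n n a

n a: 1 tree
n a a a a n n a: 429 trees
n: 1 tree
n n: 1 tree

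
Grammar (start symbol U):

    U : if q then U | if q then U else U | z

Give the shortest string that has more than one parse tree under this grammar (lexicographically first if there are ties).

length 1: no string has ≥2 trees
length 4: no string has ≥2 trees
length 6: no string has ≥2 trees
length 7: no string has ≥2 trees
length 9: if q then if q then z else z has 2 parse trees

Two derivations of if q then if q then z else z:
  U ⇒ if q then U ⇒ if q then if q then U else U ⇒ if q then if q then z else U ⇒ if q then if q then z else z
  U ⇒ if q then U else U ⇒ if q then if q then U else U ⇒ if q then if q then z else U ⇒ if q then if q then z else z

if q then if q then z else z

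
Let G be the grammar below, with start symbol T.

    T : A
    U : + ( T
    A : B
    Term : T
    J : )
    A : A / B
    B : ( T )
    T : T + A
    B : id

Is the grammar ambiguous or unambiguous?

Only T, A, B are reachable from T; ignoring the rest: T → T + A | A  ;  A → A / B | B  — a left-associative chain with B at the bottom. Each string factors uniquely by precedence.

Unambiguous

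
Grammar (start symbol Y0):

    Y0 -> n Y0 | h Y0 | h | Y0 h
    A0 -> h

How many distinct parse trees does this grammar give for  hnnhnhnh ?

Parse trees for hnnhnhnh:
  [Y0 h [Y0 n [Y0 n [Y0 h [Y0 n [Y0 h [Y0 n [Y0 h]]]]]]]]

1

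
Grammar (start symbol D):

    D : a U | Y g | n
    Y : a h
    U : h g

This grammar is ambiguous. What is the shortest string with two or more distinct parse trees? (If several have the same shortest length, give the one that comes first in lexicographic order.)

length 1: no string has ≥2 trees
length 3: a h g has 2 parse trees

Two derivations of a h g:
  D ⇒ a U ⇒ a h g
  D ⇒ Y g ⇒ a h g

a h g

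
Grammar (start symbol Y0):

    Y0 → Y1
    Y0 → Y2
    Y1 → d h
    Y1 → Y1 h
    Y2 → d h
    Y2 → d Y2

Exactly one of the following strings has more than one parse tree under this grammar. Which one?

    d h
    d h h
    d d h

d h: 2 trees
d h h: 1 tree
d d h: 1 tree

d h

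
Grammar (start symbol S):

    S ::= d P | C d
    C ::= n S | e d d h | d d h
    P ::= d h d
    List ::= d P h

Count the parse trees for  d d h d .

2

Parse trees for d d h d:
  [S d [P d h d]]
  [S [C d d h] d]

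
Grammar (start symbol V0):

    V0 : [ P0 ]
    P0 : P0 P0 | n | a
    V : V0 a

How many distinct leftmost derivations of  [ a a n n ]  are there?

5

Parse trees for [ a a n n ]:
  [V0 [ [P0 [P0 a] [P0 [P0 a] [P0 [P0 n] [P0 n]]]] ]]
  [V0 [ [P0 [P0 a] [P0 [P0 [P0 a] [P0 n]] [P0 n]]] ]]
  [V0 [ [P0 [P0 [P0 a] [P0 a]] [P0 [P0 n] [P0 n]]] ]]
  [V0 [ [P0 [P0 [P0 a] [P0 [P0 a] [P0 n]]] [P0 n]] ]]
  [V0 [ [P0 [P0 [P0 [P0 a] [P0 a]] [P0 n]] [P0 n]] ]]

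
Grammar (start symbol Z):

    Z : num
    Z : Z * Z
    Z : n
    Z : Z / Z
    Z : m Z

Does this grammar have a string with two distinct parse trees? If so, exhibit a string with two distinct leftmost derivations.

Ambiguous

Witness: m n * n

Derivation 1: Z ⇒ Z * Z ⇒ m Z * Z ⇒ m n * Z ⇒ m n * n
Derivation 2: Z ⇒ m Z ⇒ m Z * Z ⇒ m n * Z ⇒ m n * n

Two distinct leftmost derivations for the same string.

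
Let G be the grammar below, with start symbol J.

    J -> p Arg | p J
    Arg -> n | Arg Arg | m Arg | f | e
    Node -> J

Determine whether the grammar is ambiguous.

Witness: p e e e

Derivation 1: J ⇒ p Arg ⇒ p Arg Arg ⇒ p Arg Arg Arg ⇒ p e Arg Arg ⇒ p e e Arg ⇒ p e e e
Derivation 2: J ⇒ p Arg ⇒ p Arg Arg ⇒ p e Arg ⇒ p e Arg Arg ⇒ p e e Arg ⇒ p e e e

Two distinct leftmost derivations for the same string.

Ambiguous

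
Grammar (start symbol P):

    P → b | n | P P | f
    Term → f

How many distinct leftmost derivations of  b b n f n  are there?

14

Parse trees for b b n f n (showing first 6 of 14):
  [P [P b] [P [P b] [P [P n] [P [P f] [P n]]]]]
  [P [P b] [P [P b] [P [P [P n] [P f]] [P n]]]]
  [P [P b] [P [P [P b] [P n]] [P [P f] [P n]]]]
  [P [P b] [P [P [P b] [P [P n] [P f]]] [P n]]]
  [P [P b] [P [P [P [P b] [P n]] [P f]] [P n]]]
  [P [P [P b] [P b]] [P [P n] [P [P f] [P n]]]]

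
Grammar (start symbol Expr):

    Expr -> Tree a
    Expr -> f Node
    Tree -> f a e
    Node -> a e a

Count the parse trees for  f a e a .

2

Parse trees for f a e a:
  [Expr [Tree f a e] a]
  [Expr f [Node a e a]]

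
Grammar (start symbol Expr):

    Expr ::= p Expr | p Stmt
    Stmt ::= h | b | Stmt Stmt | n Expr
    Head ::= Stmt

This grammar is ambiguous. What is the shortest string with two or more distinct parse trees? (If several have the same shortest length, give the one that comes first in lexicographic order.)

p b b b

length 2: no string has ≥2 trees
length 3: no string has ≥2 trees
length 4: p b b b has 2 parse trees

Two derivations of p b b b:
  Expr ⇒ p Stmt ⇒ p Stmt Stmt ⇒ p b Stmt ⇒ p b Stmt Stmt ⇒ p b b Stmt ⇒ p b b b
  Expr ⇒ p Stmt ⇒ p Stmt Stmt ⇒ p Stmt Stmt Stmt ⇒ p b Stmt Stmt ⇒ p b b Stmt ⇒ p b b b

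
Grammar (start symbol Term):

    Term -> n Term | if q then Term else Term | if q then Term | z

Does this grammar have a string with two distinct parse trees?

Witness: if q then if q then z else z

Derivation 1: Term ⇒ if q then Term else Term ⇒ if q then if q then Term else Term ⇒ if q then if q then z else Term ⇒ if q then if q then z else z
Derivation 2: Term ⇒ if q then Term ⇒ if q then if q then Term else Term ⇒ if q then if q then z else Term ⇒ if q then if q then z else z

Two distinct leftmost derivations for the same string.

Ambiguous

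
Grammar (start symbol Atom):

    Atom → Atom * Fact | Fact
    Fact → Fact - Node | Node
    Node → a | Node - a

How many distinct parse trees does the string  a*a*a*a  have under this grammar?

Parse trees for a*a*a*a:
  [Atom [Atom [Atom [Atom [Fact [Node a]]] * [Fact [Node a]]] * [Fact [Node a]]] * [Fact [Node a]]]

1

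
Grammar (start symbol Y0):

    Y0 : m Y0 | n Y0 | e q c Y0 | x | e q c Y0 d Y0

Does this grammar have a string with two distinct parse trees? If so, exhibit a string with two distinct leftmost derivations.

Ambiguous

Witness: e q c e q c x d x

Derivation 1: Y0 ⇒ e q c Y0 ⇒ e q c e q c Y0 d Y0 ⇒ e q c e q c x d Y0 ⇒ e q c e q c x d x
Derivation 2: Y0 ⇒ e q c Y0 d Y0 ⇒ e q c e q c Y0 d Y0 ⇒ e q c e q c x d Y0 ⇒ e q c e q c x d x

Two distinct leftmost derivations for the same string.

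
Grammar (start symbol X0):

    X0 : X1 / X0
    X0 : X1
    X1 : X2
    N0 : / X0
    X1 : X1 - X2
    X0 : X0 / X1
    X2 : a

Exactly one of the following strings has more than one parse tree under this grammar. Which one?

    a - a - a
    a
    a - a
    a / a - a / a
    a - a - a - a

a / a - a / a

a - a - a: 1 tree
a: 1 tree
a - a: 1 tree
a / a - a / a: 4 trees
a - a - a - a: 1 tree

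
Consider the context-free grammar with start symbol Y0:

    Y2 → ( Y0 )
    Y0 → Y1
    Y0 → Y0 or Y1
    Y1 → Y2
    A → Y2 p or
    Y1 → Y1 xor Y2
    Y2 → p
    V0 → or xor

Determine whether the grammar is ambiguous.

Unambiguous

(A, V0 are unreachable from Y0, so their rules don't affect L(Y0).) This is a standard precedence ladder (Y0 over Y1 over Y2), with each level left-recursive on its own operator ('or' at Y0, 'xor' at Y1). That structure is LR(1), hence unambiguous.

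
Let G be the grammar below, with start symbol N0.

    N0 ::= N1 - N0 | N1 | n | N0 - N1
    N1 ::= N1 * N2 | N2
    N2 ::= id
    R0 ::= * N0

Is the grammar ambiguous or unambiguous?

Ambiguous

Witness: id - id

Derivation 1: N0 ⇒ N1 - N0 ⇒ N2 - N0 ⇒ id - N0 ⇒ id - N1 ⇒ id - N2 ⇒ id - id
Derivation 2: N0 ⇒ N0 - N1 ⇒ N1 - N1 ⇒ N2 - N1 ⇒ id - N1 ⇒ id - N2 ⇒ id - id

Two distinct leftmost derivations for the same string.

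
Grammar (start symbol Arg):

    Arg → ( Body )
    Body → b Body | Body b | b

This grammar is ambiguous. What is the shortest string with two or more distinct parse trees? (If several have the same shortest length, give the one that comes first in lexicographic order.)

( b b )

length 3: no string has ≥2 trees
length 4: ( b b ) has 2 parse trees

Two derivations of ( b b ):
  Arg ⇒ ( Body ) ⇒ ( b Body ) ⇒ ( b b )
  Arg ⇒ ( Body ) ⇒ ( Body b ) ⇒ ( b b )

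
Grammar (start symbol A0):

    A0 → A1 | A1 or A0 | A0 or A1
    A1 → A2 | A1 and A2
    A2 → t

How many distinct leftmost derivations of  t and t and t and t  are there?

Parse trees for t and t and t and t:
  [A0 [A1 [A1 [A1 [A1 [A2 t]] and [A2 t]] and [A2 t]] and [A2 t]]]

1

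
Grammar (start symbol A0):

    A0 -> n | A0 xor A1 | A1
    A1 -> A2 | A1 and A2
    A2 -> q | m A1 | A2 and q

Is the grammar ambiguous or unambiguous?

Ambiguous

Witness: q and q

Derivation 1: A0 ⇒ A1 ⇒ A2 ⇒ A2 and q ⇒ q and q
Derivation 2: A0 ⇒ A1 ⇒ A1 and A2 ⇒ A2 and A2 ⇒ q and A2 ⇒ q and q

Two distinct leftmost derivations for the same string.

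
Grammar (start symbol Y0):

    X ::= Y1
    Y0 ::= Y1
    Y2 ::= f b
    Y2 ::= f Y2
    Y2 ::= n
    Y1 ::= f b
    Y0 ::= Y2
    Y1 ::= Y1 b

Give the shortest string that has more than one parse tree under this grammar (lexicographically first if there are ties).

length 1: no string has ≥2 trees
length 2: f b has 2 parse trees

Two derivations of f b:
  Y0 ⇒ Y1 ⇒ f b
  Y0 ⇒ Y2 ⇒ f b

f b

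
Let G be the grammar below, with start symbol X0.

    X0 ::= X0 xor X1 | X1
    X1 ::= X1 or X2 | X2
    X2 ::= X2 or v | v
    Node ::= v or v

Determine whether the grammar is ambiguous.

Ambiguous

Witness: v or v

Derivation 1: X0 ⇒ X1 ⇒ X1 or X2 ⇒ X2 or X2 ⇒ v or X2 ⇒ v or v
Derivation 2: X0 ⇒ X1 ⇒ X2 ⇒ X2 or v ⇒ v or v

Two distinct leftmost derivations for the same string.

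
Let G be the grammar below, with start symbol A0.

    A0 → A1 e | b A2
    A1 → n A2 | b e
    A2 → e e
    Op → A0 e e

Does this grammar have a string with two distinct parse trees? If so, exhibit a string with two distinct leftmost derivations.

Ambiguous

Witness: b e e

Derivation 1: A0 ⇒ A1 e ⇒ b e e
Derivation 2: A0 ⇒ b A2 ⇒ b e e

Two distinct leftmost derivations for the same string.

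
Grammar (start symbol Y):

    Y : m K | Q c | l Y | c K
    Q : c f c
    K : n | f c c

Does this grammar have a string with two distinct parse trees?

Witness: c f c c

Derivation 1: Y ⇒ Q c ⇒ c f c c
Derivation 2: Y ⇒ c K ⇒ c f c c

Two distinct leftmost derivations for the same string.

Ambiguous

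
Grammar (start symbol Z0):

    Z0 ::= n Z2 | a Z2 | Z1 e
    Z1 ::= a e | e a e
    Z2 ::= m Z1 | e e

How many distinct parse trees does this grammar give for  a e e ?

Parse trees for a e e:
  [Z0 a [Z2 e e]]
  [Z0 [Z1 a e] e]

2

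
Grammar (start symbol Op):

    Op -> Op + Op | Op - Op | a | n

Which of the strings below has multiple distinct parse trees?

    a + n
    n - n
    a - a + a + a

a + n: 1 tree
n - n: 1 tree
a - a + a + a: 5 trees

a - a + a + a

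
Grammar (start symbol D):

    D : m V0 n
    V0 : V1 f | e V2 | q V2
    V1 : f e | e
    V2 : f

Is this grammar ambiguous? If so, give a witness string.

Ambiguous

Witness: m e f n

Derivation 1: D ⇒ m V0 n ⇒ m V1 f n ⇒ m e f n
Derivation 2: D ⇒ m V0 n ⇒ m e V2 n ⇒ m e f n

Two distinct leftmost derivations for the same string.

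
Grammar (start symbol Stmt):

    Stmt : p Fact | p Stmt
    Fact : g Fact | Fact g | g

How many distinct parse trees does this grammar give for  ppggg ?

4

Parse trees for ppggg:
  [Stmt p [Stmt p [Fact g [Fact g [Fact g]]]]]
  [Stmt p [Stmt p [Fact g [Fact [Fact g] g]]]]
  [Stmt p [Stmt p [Fact [Fact g [Fact g]] g]]]
  [Stmt p [Stmt p [Fact [Fact [Fact g] g] g]]]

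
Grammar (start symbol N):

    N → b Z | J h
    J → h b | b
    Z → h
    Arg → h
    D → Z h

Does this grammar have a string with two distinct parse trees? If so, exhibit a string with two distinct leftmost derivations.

Witness: b h

Derivation 1: N ⇒ b Z ⇒ b h
Derivation 2: N ⇒ J h ⇒ b h

Two distinct leftmost derivations for the same string.

Ambiguous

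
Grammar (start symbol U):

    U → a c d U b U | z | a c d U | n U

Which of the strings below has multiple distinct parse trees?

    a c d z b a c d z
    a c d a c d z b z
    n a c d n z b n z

a c d a c d z b z

a c d z b a c d z: 1 tree
a c d a c d z b z: 2 trees
n a c d n z b n z: 1 tree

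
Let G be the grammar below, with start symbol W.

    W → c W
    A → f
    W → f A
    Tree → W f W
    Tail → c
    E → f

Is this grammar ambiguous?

Only W, A are reachable from W; ignoring the rest: The reachable rules are right-linear with at most one rule per (nonterminal, next-terminal) pair. Each input token forces the next rule, so parsing is deterministic.

Unambiguous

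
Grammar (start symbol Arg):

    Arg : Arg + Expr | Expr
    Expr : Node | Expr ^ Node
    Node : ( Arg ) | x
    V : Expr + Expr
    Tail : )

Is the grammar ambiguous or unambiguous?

Unambiguous

Only Arg, Expr, Node are reachable from Arg; ignoring the rest: The grammar is stratified — Arg handles '+' (left-recursive), Expr handles '^', Node atoms. Each operator has a fixed associativity and precedence level, so every string has one parse.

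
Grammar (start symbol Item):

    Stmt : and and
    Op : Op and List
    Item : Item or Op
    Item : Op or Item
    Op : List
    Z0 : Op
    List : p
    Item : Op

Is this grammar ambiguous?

Ambiguous

Witness: p or p

Derivation 1: Item ⇒ Item or Op ⇒ Op or Op ⇒ List or Op ⇒ p or Op ⇒ p or List ⇒ p or p
Derivation 2: Item ⇒ Op or Item ⇒ List or Item ⇒ p or Item ⇒ p or Op ⇒ p or List ⇒ p or p

Two distinct leftmost derivations for the same string.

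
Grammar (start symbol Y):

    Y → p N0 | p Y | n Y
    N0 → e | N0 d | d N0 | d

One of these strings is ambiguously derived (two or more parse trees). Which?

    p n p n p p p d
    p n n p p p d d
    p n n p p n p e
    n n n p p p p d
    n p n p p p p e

p n n p p p d d

p n p n p p p d: 1 tree
p n n p p p d d: 2 trees
p n n p p n p e: 1 tree
n n n p p p p d: 1 tree
n p n p p p p e: 1 tree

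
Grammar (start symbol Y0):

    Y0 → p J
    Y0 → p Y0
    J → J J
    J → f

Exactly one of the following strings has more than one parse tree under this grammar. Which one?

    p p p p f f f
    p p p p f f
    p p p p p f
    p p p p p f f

p p p p f f f

p p p p f f f: 2 trees
p p p p f f: 1 tree
p p p p p f: 1 tree
p p p p p f f: 1 tree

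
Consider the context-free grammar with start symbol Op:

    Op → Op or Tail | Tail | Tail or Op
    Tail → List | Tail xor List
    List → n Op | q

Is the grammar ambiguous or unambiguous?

Witness: q or q

Derivation 1: Op ⇒ Op or Tail ⇒ Tail or Tail ⇒ List or Tail ⇒ q or Tail ⇒ q or List ⇒ q or q
Derivation 2: Op ⇒ Tail or Op ⇒ List or Op ⇒ q or Op ⇒ q or Tail ⇒ q or List ⇒ q or q

Two distinct leftmost derivations for the same string.

Ambiguous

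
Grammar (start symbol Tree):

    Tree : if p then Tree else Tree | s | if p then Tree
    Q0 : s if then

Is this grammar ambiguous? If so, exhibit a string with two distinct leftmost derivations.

Witness: if p then if p then s else s

Derivation 1: Tree ⇒ if p then Tree else Tree ⇒ if p then if p then Tree else Tree ⇒ if p then if p then s else Tree ⇒ if p then if p then s else s
Derivation 2: Tree ⇒ if p then Tree ⇒ if p then if p then Tree else Tree ⇒ if p then if p then s else Tree ⇒ if p then if p then s else s

Two distinct leftmost derivations for the same string.

Ambiguous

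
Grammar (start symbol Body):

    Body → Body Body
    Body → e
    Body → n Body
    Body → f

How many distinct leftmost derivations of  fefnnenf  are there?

24

Parse trees for fefnnenf (showing first 6 of 24):
  [Body [Body f] [Body [Body e] [Body [Body f] [Body [Body n [Body n [Body e]]] [Body n [Body f]]]]]]
  [Body [Body f] [Body [Body e] [Body [Body f] [Body n [Body [Body n [Body e]] [Body n [Body f]]]]]]]
  [Body [Body f] [Body [Body e] [Body [Body f] [Body n [Body n [Body [Body e] [Body n [Body f]]]]]]]]
  [Body [Body f] [Body [Body e] [Body [Body [Body f] [Body n [Body n [Body e]]]] [Body n [Body f]]]]]
  [Body [Body f] [Body [Body [Body e] [Body f]] [Body [Body n [Body n [Body e]]] [Body n [Body f]]]]]
  [Body [Body f] [Body [Body [Body e] [Body f]] [Body n [Body [Body n [Body e]] [Body n [Body f]]]]]]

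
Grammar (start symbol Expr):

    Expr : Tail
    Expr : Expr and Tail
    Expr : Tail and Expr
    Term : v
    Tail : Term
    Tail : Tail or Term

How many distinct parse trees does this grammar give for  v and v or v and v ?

Parse trees for v and v or v and v:
  [Expr [Expr [Expr [Tail [Term v]]] and [Tail [Tail [Term v]] or [Term v]]] and [Tail [Term v]]]
  [Expr [Expr [Tail [Term v]] and [Expr [Tail [Tail [Term v]] or [Term v]]]] and [Tail [Term v]]]
  [Expr [Tail [Term v]] and [Expr [Expr [Tail [Tail [Term v]] or [Term v]]] and [Tail [Term v]]]]
  [Expr [Tail [Term v]] and [Expr [Tail [Tail [Term v]] or [Term v]] and [Expr [Tail [Term v]]]]]

4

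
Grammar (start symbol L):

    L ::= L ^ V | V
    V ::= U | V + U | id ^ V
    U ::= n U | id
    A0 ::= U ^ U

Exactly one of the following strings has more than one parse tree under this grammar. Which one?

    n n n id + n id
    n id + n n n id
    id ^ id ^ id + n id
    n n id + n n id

id ^ id ^ id + n id

n n n id + n id: 1 tree
n id + n n n id: 1 tree
id ^ id ^ id + n id: 7 trees
n n id + n n id: 1 tree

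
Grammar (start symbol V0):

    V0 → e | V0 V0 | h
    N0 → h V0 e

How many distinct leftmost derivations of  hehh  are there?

5

Parse trees for hehh:
  [V0 [V0 h] [V0 [V0 e] [V0 [V0 h] [V0 h]]]]
  [V0 [V0 h] [V0 [V0 [V0 e] [V0 h]] [V0 h]]]
  [V0 [V0 [V0 h] [V0 e]] [V0 [V0 h] [V0 h]]]
  [V0 [V0 [V0 h] [V0 [V0 e] [V0 h]]] [V0 h]]
  [V0 [V0 [V0 [V0 h] [V0 e]] [V0 h]] [V0 h]]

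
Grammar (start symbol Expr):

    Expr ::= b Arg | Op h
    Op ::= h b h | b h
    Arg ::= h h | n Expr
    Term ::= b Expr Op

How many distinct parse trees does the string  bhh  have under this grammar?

Parse trees for bhh:
  [Expr b [Arg h h]]
  [Expr [Op b h] h]

2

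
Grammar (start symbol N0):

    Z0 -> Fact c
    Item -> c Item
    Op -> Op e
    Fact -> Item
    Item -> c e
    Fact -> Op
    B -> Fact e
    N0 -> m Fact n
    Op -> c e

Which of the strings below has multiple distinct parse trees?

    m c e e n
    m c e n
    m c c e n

m c e n

m c e e n: 1 tree
m c e n: 2 trees
m c c e n: 1 tree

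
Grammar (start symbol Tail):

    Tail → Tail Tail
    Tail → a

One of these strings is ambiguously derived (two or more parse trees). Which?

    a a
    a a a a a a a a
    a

a a: 1 tree
a a a a a a a a: 429 trees
a: 1 tree

a a a a a a a a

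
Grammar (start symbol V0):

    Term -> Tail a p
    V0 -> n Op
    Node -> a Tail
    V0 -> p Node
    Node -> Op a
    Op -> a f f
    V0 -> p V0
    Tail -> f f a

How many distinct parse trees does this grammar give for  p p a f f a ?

2

Parse trees for p p a f f a:
  [V0 p [V0 p [Node a [Tail f f a]]]]
  [V0 p [V0 p [Node [Op a f f] a]]]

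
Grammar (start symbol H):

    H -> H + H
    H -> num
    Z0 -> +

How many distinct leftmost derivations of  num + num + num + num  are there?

5

Parse trees for num + num + num + num:
  [H [H num] + [H [H num] + [H [H num] + [H num]]]]
  [H [H num] + [H [H [H num] + [H num]] + [H num]]]
  [H [H [H num] + [H num]] + [H [H num] + [H num]]]
  [H [H [H num] + [H [H num] + [H num]]] + [H num]]
  [H [H [H [H num] + [H num]] + [H num]] + [H num]]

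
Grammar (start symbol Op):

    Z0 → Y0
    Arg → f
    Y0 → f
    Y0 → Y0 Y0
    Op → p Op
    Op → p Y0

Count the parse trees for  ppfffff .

14

Parse trees for ppfffff (showing first 6 of 14):
  [Op p [Op p [Y0 [Y0 f] [Y0 [Y0 f] [Y0 [Y0 f] [Y0 [Y0 f] [Y0 f]]]]]]]
  [Op p [Op p [Y0 [Y0 f] [Y0 [Y0 f] [Y0 [Y0 [Y0 f] [Y0 f]] [Y0 f]]]]]]
  [Op p [Op p [Y0 [Y0 f] [Y0 [Y0 [Y0 f] [Y0 f]] [Y0 [Y0 f] [Y0 f]]]]]]
  [Op p [Op p [Y0 [Y0 f] [Y0 [Y0 [Y0 f] [Y0 [Y0 f] [Y0 f]]] [Y0 f]]]]]
  [Op p [Op p [Y0 [Y0 f] [Y0 [Y0 [Y0 [Y0 f] [Y0 f]] [Y0 f]] [Y0 f]]]]]
  [Op p [Op p [Y0 [Y0 [Y0 f] [Y0 f]] [Y0 [Y0 f] [Y0 [Y0 f] [Y0 f]]]]]]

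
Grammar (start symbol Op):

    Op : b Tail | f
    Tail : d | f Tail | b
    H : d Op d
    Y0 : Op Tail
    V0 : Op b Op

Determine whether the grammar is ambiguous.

(H, Y0, V0 are unreachable from Op, so their rules don't affect L(Op).) Restricted to the reachable nonterminals, every rule has the form A → t or A → t B, and no two rules for the same A share a first terminal. The grammar encodes a DFA — one run per string.

Unambiguous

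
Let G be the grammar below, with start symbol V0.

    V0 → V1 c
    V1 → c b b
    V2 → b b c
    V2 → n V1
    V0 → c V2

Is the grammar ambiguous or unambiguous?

Witness: c b b c

Derivation 1: V0 ⇒ V1 c ⇒ c b b c
Derivation 2: V0 ⇒ c V2 ⇒ c b b c

Two distinct leftmost derivations for the same string.

Ambiguous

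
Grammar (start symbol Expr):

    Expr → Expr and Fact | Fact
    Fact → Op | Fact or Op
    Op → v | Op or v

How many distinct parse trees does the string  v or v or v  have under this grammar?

Parse trees for v or v or v:
  [Expr [Fact [Op [Op [Op v] or v] or v]]]
  [Expr [Fact [Fact [Op v]] or [Op [Op v] or v]]]
  [Expr [Fact [Fact [Op [Op v] or v]] or [Op v]]]
  [Expr [Fact [Fact [Fact [Op v]] or [Op v]] or [Op v]]]

4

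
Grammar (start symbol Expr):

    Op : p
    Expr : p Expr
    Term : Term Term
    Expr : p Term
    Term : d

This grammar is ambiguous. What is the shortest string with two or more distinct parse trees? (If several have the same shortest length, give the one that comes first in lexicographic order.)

length 2: no string has ≥2 trees
length 3: no string has ≥2 trees
length 4: p d d d has 2 parse trees

Two derivations of p d d d:
  Expr ⇒ p Term ⇒ p Term Term ⇒ p Term Term Term ⇒ p d Term Term ⇒ p d d Term ⇒ p d d d
  Expr ⇒ p Term ⇒ p Term Term ⇒ p d Term ⇒ p d Term Term ⇒ p d d Term ⇒ p d d d

p d d d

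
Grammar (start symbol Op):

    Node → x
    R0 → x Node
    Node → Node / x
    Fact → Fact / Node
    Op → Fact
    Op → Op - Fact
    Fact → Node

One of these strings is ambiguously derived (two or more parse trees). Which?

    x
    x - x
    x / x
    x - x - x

x: 1 tree
x - x: 1 tree
x / x: 2 trees
x - x - x: 1 tree

x / x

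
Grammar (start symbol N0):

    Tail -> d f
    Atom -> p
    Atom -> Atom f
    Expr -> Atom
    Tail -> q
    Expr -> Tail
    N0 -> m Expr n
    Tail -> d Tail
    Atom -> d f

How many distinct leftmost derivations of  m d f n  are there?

Parse trees for m d f n:
  [N0 m [Expr [Atom d f]] n]
  [N0 m [Expr [Tail d f]] n]

2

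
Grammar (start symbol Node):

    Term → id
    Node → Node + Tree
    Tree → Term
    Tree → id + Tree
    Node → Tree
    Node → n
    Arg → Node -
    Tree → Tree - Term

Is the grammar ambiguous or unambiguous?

Ambiguous

Witness: id + id

Derivation 1: Node ⇒ Node + Tree ⇒ Tree + Tree ⇒ Term + Tree ⇒ id + Tree ⇒ id + Term ⇒ id + id
Derivation 2: Node ⇒ Tree ⇒ id + Tree ⇒ id + Term ⇒ id + id

Two distinct leftmost derivations for the same string.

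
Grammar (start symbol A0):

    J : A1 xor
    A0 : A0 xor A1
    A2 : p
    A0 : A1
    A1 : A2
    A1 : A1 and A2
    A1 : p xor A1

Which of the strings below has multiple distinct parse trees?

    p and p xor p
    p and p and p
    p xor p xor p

p and p xor p: 1 tree
p and p and p: 1 tree
p xor p xor p: 4 trees

p xor p xor p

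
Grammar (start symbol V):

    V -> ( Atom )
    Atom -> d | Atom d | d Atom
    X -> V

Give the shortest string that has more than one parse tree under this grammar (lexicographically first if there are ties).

length 3: no string has ≥2 trees
length 4: ( d d ) has 2 parse trees

Two derivations of ( d d ):
  V ⇒ ( Atom ) ⇒ ( Atom d ) ⇒ ( d d )
  V ⇒ ( Atom ) ⇒ ( d Atom ) ⇒ ( d d )

( d d )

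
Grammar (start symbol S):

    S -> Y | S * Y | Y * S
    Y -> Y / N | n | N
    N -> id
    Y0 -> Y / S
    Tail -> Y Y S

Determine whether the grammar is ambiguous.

Witness: id * id

Derivation 1: S ⇒ S * Y ⇒ Y * Y ⇒ N * Y ⇒ id * Y ⇒ id * N ⇒ id * id
Derivation 2: S ⇒ Y * S ⇒ N * S ⇒ id * S ⇒ id * Y ⇒ id * N ⇒ id * id

Two distinct leftmost derivations for the same string.

Ambiguous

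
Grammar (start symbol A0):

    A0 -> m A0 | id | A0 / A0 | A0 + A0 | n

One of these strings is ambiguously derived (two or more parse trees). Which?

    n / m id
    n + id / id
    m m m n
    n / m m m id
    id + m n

n + id / id

n / m id: 1 tree
n + id / id: 2 trees
m m m n: 1 tree
n / m m m id: 1 tree
id + m n: 1 tree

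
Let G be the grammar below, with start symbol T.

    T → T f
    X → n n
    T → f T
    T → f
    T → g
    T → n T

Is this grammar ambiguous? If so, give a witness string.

Witness: f f

Derivation 1: T ⇒ T f ⇒ f f
Derivation 2: T ⇒ f T ⇒ f f

Two distinct leftmost derivations for the same string.

Ambiguous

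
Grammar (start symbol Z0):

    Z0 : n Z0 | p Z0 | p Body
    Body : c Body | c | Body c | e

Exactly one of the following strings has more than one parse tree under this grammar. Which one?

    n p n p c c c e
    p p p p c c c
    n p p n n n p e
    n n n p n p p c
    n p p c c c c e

n p n p c c c e: 1 tree
p p p p c c c: 4 trees
n p p n n n p e: 1 tree
n n n p n p p c: 1 tree
n p p c c c c e: 1 tree

p p p p c c c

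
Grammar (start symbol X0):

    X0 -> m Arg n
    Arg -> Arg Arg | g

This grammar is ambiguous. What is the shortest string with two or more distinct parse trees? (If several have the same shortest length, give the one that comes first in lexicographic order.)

m g g g n

length 3: no string has ≥2 trees
length 4: no string has ≥2 trees
length 5: m g g g n has 2 parse trees

Two derivations of m g g g n:
  X0 ⇒ m Arg n ⇒ m Arg Arg n ⇒ m Arg Arg Arg n ⇒ m g Arg Arg n ⇒ m g g Arg n ⇒ m g g g n
  X0 ⇒ m Arg n ⇒ m Arg Arg n ⇒ m g Arg n ⇒ m g Arg Arg n ⇒ m g g Arg n ⇒ m g g g n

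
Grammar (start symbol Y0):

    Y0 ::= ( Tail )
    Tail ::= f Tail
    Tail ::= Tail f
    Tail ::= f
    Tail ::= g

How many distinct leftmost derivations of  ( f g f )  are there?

2

Parse trees for ( f g f ):
  [Y0 ( [Tail f [Tail [Tail g] f]] )]
  [Y0 ( [Tail [Tail f [Tail g]] f] )]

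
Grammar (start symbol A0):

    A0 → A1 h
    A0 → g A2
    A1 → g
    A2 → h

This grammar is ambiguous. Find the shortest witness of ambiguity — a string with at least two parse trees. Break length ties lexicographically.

g h

length 2: g h has 2 parse trees

Two derivations of g h:
  A0 ⇒ A1 h ⇒ g h
  A0 ⇒ g A2 ⇒ g h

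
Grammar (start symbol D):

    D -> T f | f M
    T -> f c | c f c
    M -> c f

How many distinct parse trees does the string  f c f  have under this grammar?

2

Parse trees for f c f:
  [D [T f c] f]
  [D f [M c f]]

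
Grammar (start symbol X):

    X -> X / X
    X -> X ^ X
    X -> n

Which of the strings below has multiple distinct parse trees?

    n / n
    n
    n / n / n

n / n / n

n / n: 1 tree
n: 1 tree
n / n / n: 2 trees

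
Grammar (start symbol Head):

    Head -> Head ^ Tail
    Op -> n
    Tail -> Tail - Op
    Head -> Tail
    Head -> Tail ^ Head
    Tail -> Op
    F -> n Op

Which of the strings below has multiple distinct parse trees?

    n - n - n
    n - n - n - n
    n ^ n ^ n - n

n - n - n: 1 tree
n - n - n - n: 1 tree
n ^ n ^ n - n: 4 trees

n ^ n ^ n - n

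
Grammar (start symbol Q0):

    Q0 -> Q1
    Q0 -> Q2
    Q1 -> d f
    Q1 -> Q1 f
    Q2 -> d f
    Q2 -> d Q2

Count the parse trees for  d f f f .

Parse trees for d f f f:
  [Q0 [Q1 [Q1 [Q1 d f] f] f]]

1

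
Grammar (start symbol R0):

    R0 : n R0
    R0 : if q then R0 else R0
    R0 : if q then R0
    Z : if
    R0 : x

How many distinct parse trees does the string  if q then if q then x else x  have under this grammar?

2

Parse trees for if q then if q then x else x:
  [R0 if q then [R0 if q then [R0 x]] else [R0 x]]
  [R0 if q then [R0 if q then [R0 x] else [R0 x]]]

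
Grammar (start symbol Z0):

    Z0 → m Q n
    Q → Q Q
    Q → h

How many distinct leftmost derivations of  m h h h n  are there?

Parse trees for m h h h n:
  [Z0 m [Q [Q h] [Q [Q h] [Q h]]] n]
  [Z0 m [Q [Q [Q h] [Q h]] [Q h]] n]

2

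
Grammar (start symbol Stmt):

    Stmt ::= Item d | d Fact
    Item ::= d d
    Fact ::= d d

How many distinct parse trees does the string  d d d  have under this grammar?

Parse trees for d d d:
  [Stmt [Item d d] d]
  [Stmt d [Fact d d]]

2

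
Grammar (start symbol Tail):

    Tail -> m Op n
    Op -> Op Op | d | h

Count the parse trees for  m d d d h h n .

Parse trees for m d d d h h n (showing first 6 of 14):
  [Tail m [Op [Op d] [Op [Op d] [Op [Op d] [Op [Op h] [Op h]]]]] n]
  [Tail m [Op [Op d] [Op [Op d] [Op [Op [Op d] [Op h]] [Op h]]]] n]
  [Tail m [Op [Op d] [Op [Op [Op d] [Op d]] [Op [Op h] [Op h]]]] n]
  [Tail m [Op [Op d] [Op [Op [Op d] [Op [Op d] [Op h]]] [Op h]]] n]
  [Tail m [Op [Op d] [Op [Op [Op [Op d] [Op d]] [Op h]] [Op h]]] n]
  [Tail m [Op [Op [Op d] [Op d]] [Op [Op d] [Op [Op h] [Op h]]]] n]

14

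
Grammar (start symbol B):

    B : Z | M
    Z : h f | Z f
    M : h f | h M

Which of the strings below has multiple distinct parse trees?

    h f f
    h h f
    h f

h f f: 1 tree
h h f: 1 tree
h f: 2 trees

h f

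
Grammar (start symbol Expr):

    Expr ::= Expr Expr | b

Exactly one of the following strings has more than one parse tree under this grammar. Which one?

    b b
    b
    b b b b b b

b b b b b b

b b: 1 tree
b: 1 tree
b b b b b b: 42 trees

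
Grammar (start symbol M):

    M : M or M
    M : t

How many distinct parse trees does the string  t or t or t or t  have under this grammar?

Parse trees for t or t or t or t:
  [M [M t] or [M [M t] or [M [M t] or [M t]]]]
  [M [M t] or [M [M [M t] or [M t]] or [M t]]]
  [M [M [M t] or [M t]] or [M [M t] or [M t]]]
  [M [M [M t] or [M [M t] or [M t]]] or [M t]]
  [M [M [M [M t] or [M t]] or [M t]] or [M t]]

5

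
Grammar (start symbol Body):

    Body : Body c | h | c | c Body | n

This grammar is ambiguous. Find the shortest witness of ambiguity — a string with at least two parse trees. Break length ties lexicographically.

length 1: no string has ≥2 trees
length 2: c c has 2 parse trees

Two derivations of c c:
  Body ⇒ Body c ⇒ c c
  Body ⇒ c Body ⇒ c c

c c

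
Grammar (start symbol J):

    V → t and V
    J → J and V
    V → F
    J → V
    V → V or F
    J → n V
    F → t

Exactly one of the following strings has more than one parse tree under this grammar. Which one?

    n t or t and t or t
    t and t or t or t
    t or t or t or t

t and t or t or t

n t or t and t or t: 1 tree
t and t or t or t: 4 trees
t or t or t or t: 1 tree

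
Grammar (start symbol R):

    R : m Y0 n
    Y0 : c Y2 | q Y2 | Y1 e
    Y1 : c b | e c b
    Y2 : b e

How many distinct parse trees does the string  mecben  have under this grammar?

Parse trees for mecben:
  [R m [Y0 [Y1 e c b] e] n]

1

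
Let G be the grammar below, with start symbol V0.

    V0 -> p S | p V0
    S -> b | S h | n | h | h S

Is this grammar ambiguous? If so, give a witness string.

Ambiguous

Witness: p h h

Derivation 1: V0 ⇒ p S ⇒ p S h ⇒ p h h
Derivation 2: V0 ⇒ p S ⇒ p h S ⇒ p h h

Two distinct leftmost derivations for the same string.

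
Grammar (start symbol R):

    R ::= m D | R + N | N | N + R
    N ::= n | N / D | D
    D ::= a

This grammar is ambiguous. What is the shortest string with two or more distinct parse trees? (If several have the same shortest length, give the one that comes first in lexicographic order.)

length 1: no string has ≥2 trees
length 2: no string has ≥2 trees
length 3: a + a has 2 parse trees

Two derivations of a + a:
  R ⇒ R + N ⇒ N + N ⇒ D + N ⇒ a + N ⇒ a + D ⇒ a + a
  R ⇒ N + R ⇒ D + R ⇒ a + R ⇒ a + N ⇒ a + D ⇒ a + a

a + a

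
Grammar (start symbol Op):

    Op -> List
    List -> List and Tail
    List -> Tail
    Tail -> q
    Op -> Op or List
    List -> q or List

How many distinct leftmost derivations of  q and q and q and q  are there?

1

Parse trees for q and q and q and q:
  [Op [List [List [List [List [Tail q]] and [Tail q]] and [Tail q]] and [Tail q]]]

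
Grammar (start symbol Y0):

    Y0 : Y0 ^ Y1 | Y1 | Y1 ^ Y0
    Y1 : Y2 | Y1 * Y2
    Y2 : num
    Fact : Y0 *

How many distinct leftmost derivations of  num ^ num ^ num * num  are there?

4

Parse trees for num ^ num ^ num * num:
  [Y0 [Y0 [Y0 [Y1 [Y2 num]]] ^ [Y1 [Y2 num]]] ^ [Y1 [Y1 [Y2 num]] * [Y2 num]]]
  [Y0 [Y0 [Y1 [Y2 num]] ^ [Y0 [Y1 [Y2 num]]]] ^ [Y1 [Y1 [Y2 num]] * [Y2 num]]]
  [Y0 [Y1 [Y2 num]] ^ [Y0 [Y0 [Y1 [Y2 num]]] ^ [Y1 [Y1 [Y2 num]] * [Y2 num]]]]
  [Y0 [Y1 [Y2 num]] ^ [Y0 [Y1 [Y2 num]] ^ [Y0 [Y1 [Y1 [Y2 num]] * [Y2 num]]]]]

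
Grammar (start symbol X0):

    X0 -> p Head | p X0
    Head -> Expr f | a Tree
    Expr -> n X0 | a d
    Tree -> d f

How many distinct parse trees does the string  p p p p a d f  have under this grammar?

Parse trees for p p p p a d f:
  [X0 p [X0 p [X0 p [X0 p [Head [Expr a d] f]]]]]
  [X0 p [X0 p [X0 p [X0 p [Head a [Tree d f]]]]]]

2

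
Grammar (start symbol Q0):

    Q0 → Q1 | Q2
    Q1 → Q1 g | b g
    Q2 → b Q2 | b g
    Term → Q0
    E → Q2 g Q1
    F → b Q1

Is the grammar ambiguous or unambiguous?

Witness: b g

Derivation 1: Q0 ⇒ Q1 ⇒ b g
Derivation 2: Q0 ⇒ Q2 ⇒ b g

Two distinct leftmost derivations for the same string.

Ambiguous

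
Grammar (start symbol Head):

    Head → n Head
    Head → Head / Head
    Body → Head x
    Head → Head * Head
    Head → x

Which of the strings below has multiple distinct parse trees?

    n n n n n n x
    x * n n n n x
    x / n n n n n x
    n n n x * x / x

n n n n n n x: 1 tree
x * n n n n x: 1 tree
x / n n n n n x: 1 tree
n n n x * x / x: 14 trees

n n n x * x / x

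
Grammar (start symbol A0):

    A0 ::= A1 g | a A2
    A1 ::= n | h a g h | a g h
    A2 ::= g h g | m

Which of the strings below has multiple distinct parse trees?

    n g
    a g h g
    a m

a g h g

n g: 1 tree
a g h g: 2 trees
a m: 1 tree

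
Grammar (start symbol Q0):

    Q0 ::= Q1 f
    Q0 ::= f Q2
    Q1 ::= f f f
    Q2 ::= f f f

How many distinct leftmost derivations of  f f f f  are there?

Parse trees for f f f f:
  [Q0 [Q1 f f f] f]
  [Q0 f [Q2 f f f]]

2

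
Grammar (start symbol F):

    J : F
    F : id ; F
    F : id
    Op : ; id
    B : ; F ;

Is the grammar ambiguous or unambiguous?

Unambiguous

Only F is reachable from F; ignoring the rest: Right-recursive list with a separator: after each atom, whether the separator follows determines the rule. One parse per string.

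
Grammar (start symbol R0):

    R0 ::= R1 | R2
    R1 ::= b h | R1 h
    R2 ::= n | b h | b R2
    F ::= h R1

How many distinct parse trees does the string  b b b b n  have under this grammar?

Parse trees for b b b b n:
  [R0 [R2 b [R2 b [R2 b [R2 b [R2 n]]]]]]

1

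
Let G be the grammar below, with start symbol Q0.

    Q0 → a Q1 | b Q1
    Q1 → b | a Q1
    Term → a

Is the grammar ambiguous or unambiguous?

Only Q0, Q1 are reachable from Q0; ignoring the rest: Restricted to the reachable nonterminals, every rule has the form A → t or A → t B, and no two rules for the same A share a first terminal. The grammar encodes a DFA — one run per string.

Unambiguous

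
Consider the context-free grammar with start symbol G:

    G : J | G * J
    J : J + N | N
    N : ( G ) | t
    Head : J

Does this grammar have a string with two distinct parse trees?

Unambiguous

(Head is unreachable from G, so its rules don't affect L(G).) The grammar is stratified — G handles '*' (left-recursive), J handles '+', N atoms. Each operator has a fixed associativity and precedence level, so every string has one parse.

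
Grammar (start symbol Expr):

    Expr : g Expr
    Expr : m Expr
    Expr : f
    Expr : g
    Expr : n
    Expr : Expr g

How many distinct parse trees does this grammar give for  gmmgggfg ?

7

Parse trees for gmmgggfg:
  [Expr g [Expr m [Expr m [Expr g [Expr g [Expr g [Expr [Expr f] g]]]]]]]
  [Expr g [Expr m [Expr m [Expr g [Expr g [Expr [Expr g [Expr f]] g]]]]]]
  [Expr g [Expr m [Expr m [Expr g [Expr [Expr g [Expr g [Expr f]]] g]]]]]
  [Expr g [Expr m [Expr m [Expr [Expr g [Expr g [Expr g [Expr f]]]] g]]]]
  [Expr g [Expr m [Expr [Expr m [Expr g [Expr g [Expr g [Expr f]]]]] g]]]
  [Expr g [Expr [Expr m [Expr m [Expr g [Expr g [Expr g [Expr f]]]]]] g]]
  [Expr [Expr g [Expr m [Expr m [Expr g [Expr g [Expr g [Expr f]]]]]]] g]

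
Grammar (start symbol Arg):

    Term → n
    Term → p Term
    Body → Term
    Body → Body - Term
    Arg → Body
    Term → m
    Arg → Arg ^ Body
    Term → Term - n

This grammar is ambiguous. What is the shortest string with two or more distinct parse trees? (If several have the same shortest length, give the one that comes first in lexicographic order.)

m - n

length 1: no string has ≥2 trees
length 2: no string has ≥2 trees
length 3: m - n has 2 parse trees

Two derivations of m - n:
  Arg ⇒ Body ⇒ Term ⇒ Term - n ⇒ m - n
  Arg ⇒ Body ⇒ Body - Term ⇒ Term - Term ⇒ m - Term ⇒ m - n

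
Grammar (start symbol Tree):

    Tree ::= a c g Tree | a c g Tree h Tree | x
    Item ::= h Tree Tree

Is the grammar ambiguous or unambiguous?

Witness: a c g a c g x h x

Derivation 1: Tree ⇒ a c g Tree ⇒ a c g a c g Tree h Tree ⇒ a c g a c g x h Tree ⇒ a c g a c g x h x
Derivation 2: Tree ⇒ a c g Tree h Tree ⇒ a c g a c g Tree h Tree ⇒ a c g a c g x h Tree ⇒ a c g a c g x h x

Two distinct leftmost derivations for the same string.

Ambiguous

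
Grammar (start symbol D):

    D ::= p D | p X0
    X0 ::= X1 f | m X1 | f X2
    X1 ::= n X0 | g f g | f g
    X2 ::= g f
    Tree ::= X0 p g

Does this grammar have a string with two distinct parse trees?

Ambiguous

Witness: p f g f

Derivation 1: D ⇒ p X0 ⇒ p X1 f ⇒ p f g f
Derivation 2: D ⇒ p X0 ⇒ p f X2 ⇒ p f g f

Two distinct leftmost derivations for the same string.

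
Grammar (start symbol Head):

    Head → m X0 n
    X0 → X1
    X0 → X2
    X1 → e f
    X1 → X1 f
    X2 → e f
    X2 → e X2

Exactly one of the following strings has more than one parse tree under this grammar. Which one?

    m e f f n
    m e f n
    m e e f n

m e f f n: 1 tree
m e f n: 2 trees
m e e f n: 1 tree

m e f n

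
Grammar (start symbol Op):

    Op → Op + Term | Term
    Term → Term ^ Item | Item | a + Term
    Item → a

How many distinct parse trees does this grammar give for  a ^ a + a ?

Parse trees for a ^ a + a:
  [Op [Op [Term [Term [Item a]] ^ [Item a]]] + [Term [Item a]]]

1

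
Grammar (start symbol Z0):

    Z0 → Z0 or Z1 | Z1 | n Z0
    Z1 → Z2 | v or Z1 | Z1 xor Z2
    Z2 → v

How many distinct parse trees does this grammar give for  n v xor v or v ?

2

Parse trees for n v xor v or v:
  [Z0 [Z0 n [Z0 [Z1 [Z1 [Z2 v]] xor [Z2 v]]]] or [Z1 [Z2 v]]]
  [Z0 n [Z0 [Z0 [Z1 [Z1 [Z2 v]] xor [Z2 v]]] or [Z1 [Z2 v]]]]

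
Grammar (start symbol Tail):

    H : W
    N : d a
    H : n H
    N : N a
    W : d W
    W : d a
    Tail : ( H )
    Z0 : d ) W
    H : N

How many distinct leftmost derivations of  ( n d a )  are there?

2

Parse trees for ( n d a ):
  [Tail ( [H n [H [W d a]]] )]
  [Tail ( [H n [H [N d a]]] )]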